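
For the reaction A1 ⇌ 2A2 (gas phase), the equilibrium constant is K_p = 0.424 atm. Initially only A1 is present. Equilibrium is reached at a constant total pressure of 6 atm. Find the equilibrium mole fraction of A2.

y_A2 = 0.233

Let X = conversion of A1 (basis 1 mol A1); extent of reaction ξ = X.
At extent ξ: n_A1 = 1 − X; n_A2 = 2X.
n_T = Σnᵢ = 1 + X.
Mole fractions y_i = n_i/n_T; K_p = p_A2^2 / (p_A1) with p_i = y_i·P.
Setting this equal to 0.424 atm and taking the physical root (0 < X < 1) gives X = 0.132.
Then n_A2 = 0.264, n_T = 1.13, so y_A2 = 0.233.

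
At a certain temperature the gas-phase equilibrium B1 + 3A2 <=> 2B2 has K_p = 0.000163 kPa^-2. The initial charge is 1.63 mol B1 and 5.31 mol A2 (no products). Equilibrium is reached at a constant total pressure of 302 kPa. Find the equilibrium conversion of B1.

Let X = conversion of B1 (basis 1.63 mol B1); extent of reaction ξ = 1.63X.
At extent ξ: n_B1 = 1.63 − 1.63X; n_A2 = 5.31 − 4.89X; n_B2 = 3.26X.
n_T = Σnᵢ = 6.94 − 3.26X.
Mole fractions y_i = n_i/n_T; K_p = p_B2^2 / (p_B1 p_A2^3) with p_i = y_i·P.
Equating to 0.000163 kPa^-2 and solving on 0 < X < 1: X = 0.629.

X = 0.629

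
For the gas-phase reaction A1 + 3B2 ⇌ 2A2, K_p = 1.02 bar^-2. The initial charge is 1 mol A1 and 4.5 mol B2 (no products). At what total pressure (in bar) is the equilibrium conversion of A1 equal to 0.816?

Take 1 mol A1 as basis and let X be its fractional conversion, so ξ = X.
Moles: n_A1 = 1 − X; n_B2 = 4.5 − 3X; n_A2 = 2X.
Total moles n_T = 5.5 − 2X.
K_p = p_A2^2 / (p_A1 p_B2^3) with p_i = (n_i/n_T)·P.
At X = 0.816: the mole-fraction product g(X) = Π y_i^ν_i = 25.06. Since K_p = g(X)·P^{-2}, P = (g/K_p)^(1/2) = (25.06/1.02)^(1/2) = 4.96 bar.

P = 4.96 bar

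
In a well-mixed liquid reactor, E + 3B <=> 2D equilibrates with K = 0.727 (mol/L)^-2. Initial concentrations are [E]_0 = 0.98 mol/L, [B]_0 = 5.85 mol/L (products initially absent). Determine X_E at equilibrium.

Let X = conversion of E; extent ξ = 0.98·X mol/L.
Concentrations: [E] = 0.98 − 0.98X; [B] = 5.85 − 2.94X; [D] = 1.96X.
K = [D]^2 / ([E] [B]^3).
Equating to 0.727 (mol/L)^-2: the physical root is X = 0.880.

X = 0.880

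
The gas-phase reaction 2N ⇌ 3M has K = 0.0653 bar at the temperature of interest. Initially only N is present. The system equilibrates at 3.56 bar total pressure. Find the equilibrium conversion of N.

X = 0.161

Let X = conversion of N (basis 1 mol N); extent of reaction ξ = 0.5X.
Mole table: n_N = 1 − X; n_M = 1.5X.
Total moles n_T = 1 + 0.5X.
With p_i = (n_i/n_T)P, K = p_M^3 / (p_N^2).
Setting this equal to 0.0653 bar and taking the physical root (0 < X < 1) gives X = 0.161.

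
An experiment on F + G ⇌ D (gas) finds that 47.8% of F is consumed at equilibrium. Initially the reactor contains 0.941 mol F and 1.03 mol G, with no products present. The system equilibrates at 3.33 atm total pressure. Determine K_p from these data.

Let X = conversion of F (basis 0.941 mol F); extent of reaction ξ = 0.941X.
At extent ξ: n_F = 0.941 − 0.941X; n_G = 1.03 − 0.941X; n_D = 0.941X.
Summing: n_T = 1.97 − 0.941X.
At X = 0.478: n_F = 0.491, n_G = 0.58, n_D = 0.45, n_T = 1.52.
p_i = (n_i/n_T)·P. K_p = p_D / (p_F p_G) = 0.721 atm^-1.

K_p = 0.721 atm^-1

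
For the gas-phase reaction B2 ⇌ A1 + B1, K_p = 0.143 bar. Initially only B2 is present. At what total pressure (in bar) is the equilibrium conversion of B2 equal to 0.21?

Let X = conversion of B2 (basis 1 mol B2); extent of reaction ξ = X.
Species balance: n_B2 = 1 − X; n_A1 = X; n_B1 = X.
Summing: n_T = 1 + X.
K_p = p_A1 p_B1 / (p_B2) with p_i = (n_i/n_T)·P.
At X = 0.21: the mole-fraction product g(X) = Π y_i^ν_i = 0.04613. Since K_p = g(X)·P^{1}, P = (K_p/g)^(1/1) = (0.143/0.04613)^(1/1) = 3.1 bar.

P = 3.1 bar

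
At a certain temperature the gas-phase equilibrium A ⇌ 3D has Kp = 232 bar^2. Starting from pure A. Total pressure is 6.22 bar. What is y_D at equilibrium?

y_D = 0.885

Let X = conversion of A (basis 1 mol A); extent of reaction ξ = X.
At extent ξ: n_A = 1 − X; n_D = 3X.
n_T = Σnᵢ = 1 + 2X.
y_i = n_i/n_T, p_i = y_i·P. Kp = p_D^3 / (p_A).
This yields a degree-3 equation in X; solving on (0,1), X = 0.719.
Then n_D = 2.16, n_T = 2.44, so y_D = 0.885.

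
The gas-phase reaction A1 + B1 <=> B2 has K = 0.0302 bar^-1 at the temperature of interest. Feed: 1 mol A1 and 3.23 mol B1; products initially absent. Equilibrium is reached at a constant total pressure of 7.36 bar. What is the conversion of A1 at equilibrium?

Basis: 1 mol A1 initially; let X = conversion of A1. Extent ξ = X.
Species balance: n_A1 = 1 − X; n_B1 = 3.23 − X; n_B2 = X.
Summing: n_T = 4.23 − X.
y_i = n_i/n_T, p_i = y_i·P. K = p_B2 / (p_A1 p_B1).
Setting this equal to 0.0302 bar^-1 and taking the physical root (0 < X < 1) gives X = 0.144.

X = 0.144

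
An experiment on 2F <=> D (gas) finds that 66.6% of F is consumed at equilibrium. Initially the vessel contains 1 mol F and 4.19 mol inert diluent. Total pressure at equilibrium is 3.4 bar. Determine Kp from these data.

Take 1 mol F as basis and let X be its fractional conversion, so ξ = 0.5X.
Moles: n_F = 1 − X; n_D = 0.5X; n_I = 4.19 (inert).
Summing: n_T = 5.19 − 0.5X.
At X = 0.666: n_F = 0.334, n_D = 0.333, n_T = 4.86.
p_i = (n_i/n_T)·P. Kp = p_D / (p_F^2) = 4.26 bar^-1.

Kp = 4.26 bar^-1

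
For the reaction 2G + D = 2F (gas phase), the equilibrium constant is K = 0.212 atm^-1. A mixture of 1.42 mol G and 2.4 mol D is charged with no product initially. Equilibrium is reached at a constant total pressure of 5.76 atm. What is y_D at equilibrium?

y_D = 0.594

Let X = conversion of G (basis 1.42 mol G); extent of reaction ξ = 0.71X.
Mole table: n_G = 1.42 − 1.42X; n_D = 2.4 − 0.71X; n_F = 1.42X.
Summing: n_T = 3.82 − 0.71X.
Mole fractions y_i = n_i/n_T; K = p_F^2 / (p_G^2 p_D) with p_i = y_i·P.
Equating to 0.212 atm^-1 and solving on 0 < X < 1: X = 0.460.
Then n_D = 2.07, n_T = 3.49, so y_D = 0.594.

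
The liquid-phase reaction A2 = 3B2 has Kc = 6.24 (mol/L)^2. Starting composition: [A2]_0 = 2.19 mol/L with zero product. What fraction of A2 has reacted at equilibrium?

Let X = conversion of A2; extent ξ = 2.19·X mol/L.
Concentrations: [A2] = 2.19 − 2.19X; [B2] = 6.57X.
Kc = [B2]^3 / ([A2]).
Equating to 6.24 (mol/L)^2: the physical root is X = 0.320.

X = 0.320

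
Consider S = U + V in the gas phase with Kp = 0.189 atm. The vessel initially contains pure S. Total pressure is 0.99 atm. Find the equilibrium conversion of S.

X = 0.400

Basis: 1 mol S initially; let X = conversion of S. Extent ξ = X.
At extent ξ: n_S = 1 − X; n_U = X; n_V = X.
Total moles n_T = 1 + X.
Mole fractions y_i = n_i/n_T; Kp = p_U p_V / (p_S) with p_i = y_i·P.
This yields a degree-2 equation in X; solving on (0,1), X = 0.400.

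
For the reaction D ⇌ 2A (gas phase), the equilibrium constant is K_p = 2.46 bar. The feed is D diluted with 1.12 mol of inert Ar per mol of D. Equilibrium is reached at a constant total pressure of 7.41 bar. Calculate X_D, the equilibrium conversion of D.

Take 1 mol D as basis and let X be its fractional conversion, so ξ = X.
At extent ξ: n_D = 1 − X; n_A = 2X; n_I = 1.12 (inert).
Summing: n_T = 2.12 + X.
y_i = n_i/n_T, p_i = y_i·P. K_p = p_A^2 / (p_D).
Substituting and setting equal to 2.46 bar gives a polynomial in X; the root in (0,1) is X = 0.362.

X = 0.362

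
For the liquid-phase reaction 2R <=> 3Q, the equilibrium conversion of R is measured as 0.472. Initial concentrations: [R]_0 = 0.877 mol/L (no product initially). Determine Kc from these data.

Kc = 1.12 mol/L

Let X = conversion of R.
Concentrations: [R] = 0.877 − 0.877X; [Q] = 1.32X.
At X = 0.472: [R] = 0.463, [Q] = 0.621.
Kc = [Q]^3 / ([R]^2) = 1.12 mol/L.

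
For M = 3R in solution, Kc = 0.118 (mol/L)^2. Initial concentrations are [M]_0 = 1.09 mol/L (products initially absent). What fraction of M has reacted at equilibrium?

X = 0.146

Let X = conversion of M; extent ξ = 1.09·X mol/L.
Concentrations: [M] = 1.09 − 1.09X; [R] = 3.27X.
Kc = [R]^3 / ([M]).
Solving Kc = 0.118 for X ∈ (0,1): X = 0.146.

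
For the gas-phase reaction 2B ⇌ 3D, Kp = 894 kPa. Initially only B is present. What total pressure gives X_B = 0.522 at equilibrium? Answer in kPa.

P = 537 kPa

Basis: 1 mol B initially; let X = conversion of B. Extent ξ = 0.5X.
Species balance: n_B = 1 − X; n_D = 1.5X.
Total moles n_T = 1 + 0.5X.
Kp = p_D^3 / (p_B^2) with p_i = (n_i/n_T)·P.
At X = 0.522: the mole-fraction product g(X) = Π y_i^ν_i = 1.666. Since Kp = g(X)·P^{1}, P = (Kp/g)^(1/1) = (894/1.666)^(1/1) = 537 kPa.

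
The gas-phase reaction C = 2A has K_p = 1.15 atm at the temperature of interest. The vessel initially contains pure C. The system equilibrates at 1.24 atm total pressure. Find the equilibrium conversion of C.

Take 1 mol C as basis and let X be its fractional conversion, so ξ = X.
Mole table: n_C = 1 − X; n_A = 2X.
Total moles n_T = 1 + X.
With p_i = (n_i/n_T)P, K_p = p_A^2 / (p_C).
Equating to 1.15 atm and solving on 0 < X < 1: X = 0.434.

X = 0.434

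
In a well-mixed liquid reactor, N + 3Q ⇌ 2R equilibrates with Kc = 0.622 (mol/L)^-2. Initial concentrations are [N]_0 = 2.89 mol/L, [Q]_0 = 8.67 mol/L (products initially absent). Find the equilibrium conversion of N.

X = 0.665

Let X = conversion of N; extent ξ = 2.89·X mol/L.
Concentrations: [N] = 2.89 − 2.89X; [Q] = 8.67 − 8.67X; [R] = 5.78X.
Kc = [R]^2 / ([N] [Q]^3).
Equating to 0.622 (mol/L)^-2: the physical root is X = 0.665.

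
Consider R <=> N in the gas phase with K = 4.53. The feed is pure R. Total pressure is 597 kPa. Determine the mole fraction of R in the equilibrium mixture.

Take 1 mol R as basis and let X be its fractional conversion, so ξ = X.
Moles: n_R = 1 − X; n_N = X.
n_T stays at 1 (no change in mole number).
Mole fractions y_i = n_i/n_T; K = p_N / (p_R) with p_i = y_i·P.
Equating to 4.53 and solving on 0 < X < 1: X = 0.819.
Then n_R = 0.181, n_T = 1, so y_R = 0.181.

y_R = 0.181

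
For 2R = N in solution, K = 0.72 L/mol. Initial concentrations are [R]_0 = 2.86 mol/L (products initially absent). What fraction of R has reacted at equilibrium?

Let X = conversion of R; extent ξ = 2.86X/2 mol/L.
Concentrations: [R] = 2.86 − 2.86X; [N] = 1.43X.
K = [N] / ([R]^2).
This equals 0.72 at X = 0.614 (the root in 0 < X < 1).

X = 0.614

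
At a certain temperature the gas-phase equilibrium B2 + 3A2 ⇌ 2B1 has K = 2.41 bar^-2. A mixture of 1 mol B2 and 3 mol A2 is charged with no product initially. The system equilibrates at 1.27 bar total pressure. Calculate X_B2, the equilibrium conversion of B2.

Basis: 1 mol B2 initially; let X = conversion of B2. Extent ξ = X.
Moles: n_B2 = 1 − X; n_A2 = 3 − 3X; n_B1 = 2X.
Total moles n_T = 4 − 2X.
With p_i = (n_i/n_T)P, K = p_B1^2 / (p_B2 p_A2^3).
This yields a degree-4 equation in X; solving on (0,1), X = 0.470.

X = 0.470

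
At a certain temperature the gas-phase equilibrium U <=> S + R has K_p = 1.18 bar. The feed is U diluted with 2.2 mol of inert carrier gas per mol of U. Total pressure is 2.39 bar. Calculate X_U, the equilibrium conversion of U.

X = 0.727

Take 1 mol U as basis and let X be its fractional conversion, so ξ = X.
At extent ξ: n_U = 1 − X; n_S = X; n_R = X; n_I = 2.2 (inert).
Total moles n_T = 3.2 + X.
Mole fractions y_i = n_i/n_T; K_p = p_S p_R / (p_U) with p_i = y_i·P.
Setting this equal to 1.18 bar and taking the physical root (0 < X < 1) gives X = 0.727.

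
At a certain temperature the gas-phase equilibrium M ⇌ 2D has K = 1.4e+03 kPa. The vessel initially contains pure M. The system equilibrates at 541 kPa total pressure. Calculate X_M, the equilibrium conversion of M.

Take 1 mol M as basis and let X be its fractional conversion, so ξ = X.
Species balance: n_M = 1 − X; n_D = 2X.
n_T = Σnᵢ = 1 + X.
With p_i = (n_i/n_T)P, K = p_D^2 / (p_M).
Substituting and setting equal to 1.4e+03 kPa gives a polynomial in X; the root in (0,1) is X = 0.627.

X = 0.627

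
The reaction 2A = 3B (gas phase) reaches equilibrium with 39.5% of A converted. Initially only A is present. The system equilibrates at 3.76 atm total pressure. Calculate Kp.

Kp = 1.78 atm

Take 1 mol A as basis and let X be its fractional conversion, so ξ = 0.5X.
Species balance: n_A = 1 − X; n_B = 1.5X.
Summing: n_T = 1 + 0.5X.
At X = 0.395: n_A = 0.605, n_B = 0.593, n_T = 1.2.
p_i = (n_i/n_T)·P. Kp = p_B^3 / (p_A^2) = 1.78 atm.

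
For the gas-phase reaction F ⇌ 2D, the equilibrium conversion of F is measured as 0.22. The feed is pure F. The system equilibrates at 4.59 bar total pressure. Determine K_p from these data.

K_p = 0.934 bar

Let X = conversion of F (basis 1 mol F); extent of reaction ξ = X.
Species balance: n_F = 1 − X; n_D = 2X.
Total moles n_T = 1 + X.
At X = 0.22: n_F = 0.78, n_D = 0.44, n_T = 1.22.
p_i = (n_i/n_T)·P. K_p = p_D^2 / (p_F) = 0.934 bar.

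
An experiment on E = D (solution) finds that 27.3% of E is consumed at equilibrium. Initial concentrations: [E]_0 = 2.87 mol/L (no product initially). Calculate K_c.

Let X = conversion of E.
Concentrations: [E] = 2.87 − 2.87X; [D] = 2.87X.
At X = 0.273: [E] = 2.09, [D] = 0.784.
K_c = [D] / ([E]) = 0.376.

K_c = 0.376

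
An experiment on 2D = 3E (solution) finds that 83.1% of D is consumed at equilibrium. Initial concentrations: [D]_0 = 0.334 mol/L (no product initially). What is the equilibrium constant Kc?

Let X = conversion of D.
Concentrations: [D] = 0.334 − 0.334X; [E] = 0.501X.
At X = 0.831: [D] = 0.0564, [E] = 0.416.
Kc = [E]^3 / ([D]^2) = 22.6 mol/L.

Kc = 22.6 mol/L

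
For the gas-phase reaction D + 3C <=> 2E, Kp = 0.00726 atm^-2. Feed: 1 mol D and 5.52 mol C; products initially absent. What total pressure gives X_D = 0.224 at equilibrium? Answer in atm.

Let X = conversion of D (basis 1 mol D); extent of reaction ξ = X.
Mole table: n_D = 1 − X; n_C = 5.52 − 3X; n_E = 2X.
Summing: n_T = 6.52 − 2X.
Kp = p_E^2 / (p_D p_C^3) with p_i = (n_i/n_T)·P.
At X = 0.224: the mole-fraction product g(X) = Π y_i^ν_i = 0.08369. Since Kp = g(X)·P^{-2}, P = (g/Kp)^(1/2) = (0.08369/0.00726)^(1/2) = 3.4 atm.

P = 3.4 atm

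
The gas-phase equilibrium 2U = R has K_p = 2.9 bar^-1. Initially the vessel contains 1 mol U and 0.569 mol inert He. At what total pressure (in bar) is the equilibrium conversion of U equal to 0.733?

Let X = conversion of U (basis 1 mol U); extent of reaction ξ = 0.5X.
Mole table: n_U = 1 − X; n_R = 0.5X; n_I = 0.569 (inert).
n_T = Σnᵢ = 1.57 − 0.5X.
K_p = p_R / (p_U^2) with p_i = (n_i/n_T)·P.
At X = 0.733: the mole-fraction product g(X) = Π y_i^ν_i = 6.182. Since K_p = g(X)·P^{-1}, P = (g/K_p)^(1/1) = (6.182/2.9)^(1/1) = 2.13 bar.

P = 2.13 bar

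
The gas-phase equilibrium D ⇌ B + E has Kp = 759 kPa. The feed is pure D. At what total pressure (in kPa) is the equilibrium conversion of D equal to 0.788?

Basis: 1 mol D initially; let X = conversion of D. Extent ξ = X.
At extent ξ: n_D = 1 − X; n_B = X; n_E = X.
n_T = Σnᵢ = 1 + X.
Kp = p_B p_E / (p_D) with p_i = (n_i/n_T)·P.
At X = 0.788: the mole-fraction product g(X) = Π y_i^ν_i = 1.638. Since Kp = g(X)·P^{1}, P = (Kp/g)^(1/1) = (759/1.638)^(1/1) = 463 kPa.

P = 463 kPa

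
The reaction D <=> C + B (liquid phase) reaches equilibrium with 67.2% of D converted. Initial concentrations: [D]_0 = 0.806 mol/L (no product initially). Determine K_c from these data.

K_c = 1.11 mol/L

Let X = conversion of D.
Concentrations: [D] = 0.806 − 0.806X; [C] = 0.806X; [B] = 0.806X.
At X = 0.672: [D] = 0.264, [C] = 0.542, [B] = 0.542.
K_c = [C] [B] / ([D]) = 1.11 mol/L.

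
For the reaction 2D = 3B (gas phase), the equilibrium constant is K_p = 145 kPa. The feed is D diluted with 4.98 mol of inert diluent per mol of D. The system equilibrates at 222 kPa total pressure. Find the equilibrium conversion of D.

X = 0.589

Let X = conversion of D (basis 1 mol D); extent of reaction ξ = 0.5X.
Moles: n_D = 1 − X; n_B = 1.5X; n_I = 4.98 (inert).
Summing: n_T = 5.98 + 0.5X.
y_i = n_i/n_T, p_i = y_i·P. K_p = p_B^3 / (p_D^2).
Setting this equal to 145 kPa and taking the physical root (0 < X < 1) gives X = 0.589.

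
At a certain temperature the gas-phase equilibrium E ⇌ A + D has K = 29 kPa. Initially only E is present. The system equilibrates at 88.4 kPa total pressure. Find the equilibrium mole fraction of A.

y_A = 0.332

Take 1 mol E as basis and let X be its fractional conversion, so ξ = X.
At extent ξ: n_E = 1 − X; n_A = X; n_D = X.
Total moles n_T = 1 + X.
With p_i = (n_i/n_T)P, K = p_A p_D / (p_E).
This yields a degree-2 equation in X; solving on (0,1), X = 0.497.
Then n_A = 0.497, n_T = 1.5, so y_A = 0.332.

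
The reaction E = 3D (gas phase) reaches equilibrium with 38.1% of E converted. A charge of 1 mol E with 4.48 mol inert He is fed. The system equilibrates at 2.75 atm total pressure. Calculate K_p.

Take 1 mol E as basis and let X be its fractional conversion, so ξ = X.
Species balance: n_E = 1 − X; n_D = 3X; n_I = 4.48 (inert).
Total moles n_T = 5.48 + 2X.
At X = 0.381: n_E = 0.619, n_D = 1.14, n_T = 6.24.
p_i = (n_i/n_T)·P. K_p = p_D^3 / (p_E) = 0.468 atm^2.

K_p = 0.468 atm^2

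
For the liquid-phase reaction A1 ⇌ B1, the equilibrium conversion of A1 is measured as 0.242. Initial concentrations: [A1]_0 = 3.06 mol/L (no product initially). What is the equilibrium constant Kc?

Kc = 0.319

Let X = conversion of A1.
Concentrations: [A1] = 3.06 − 3.06X; [B1] = 3.06X.
At X = 0.242: [A1] = 2.32, [B1] = 0.741.
Kc = [B1] / ([A1]) = 0.319.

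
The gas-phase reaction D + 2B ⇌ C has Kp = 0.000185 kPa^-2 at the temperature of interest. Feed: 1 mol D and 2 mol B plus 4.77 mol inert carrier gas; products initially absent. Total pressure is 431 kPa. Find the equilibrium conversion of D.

X = 0.460

Let X = conversion of D (basis 1 mol D); extent of reaction ξ = X.
Moles: n_D = 1 − X; n_B = 2 − 2X; n_C = X; n_I = 4.77 (inert).
n_T = Σnᵢ = 7.77 − 2X.
Mole fractions y_i = n_i/n_T; Kp = p_C / (p_D p_B^2) with p_i = y_i·P.
Substituting and setting equal to 0.000185 kPa^-2 gives a polynomial in X; the root in (0,1) is X = 0.460.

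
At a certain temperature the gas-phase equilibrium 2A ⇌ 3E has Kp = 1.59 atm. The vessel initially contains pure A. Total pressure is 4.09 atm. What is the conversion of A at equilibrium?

X = 0.376

Basis: 1 mol A initially; let X = conversion of A. Extent ξ = 0.5X.
Mole table: n_A = 1 − X; n_E = 1.5X.
n_T = Σnᵢ = 1 + 0.5X.
y_i = n_i/n_T, p_i = y_i·P. Kp = p_E^3 / (p_A^2).
Setting this equal to 1.59 atm and taking the physical root (0 < X < 1) gives X = 0.376.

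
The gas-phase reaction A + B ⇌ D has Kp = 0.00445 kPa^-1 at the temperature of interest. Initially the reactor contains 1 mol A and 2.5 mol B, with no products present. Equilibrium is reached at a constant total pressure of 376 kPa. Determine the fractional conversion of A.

X = 0.526

Take 1 mol A as basis and let X be its fractional conversion, so ξ = X.
At extent ξ: n_A = 1 − X; n_B = 2.5 − X; n_D = X.
n_T = Σnᵢ = 3.5 − X.
Mole fractions y_i = n_i/n_T; Kp = p_D / (p_A p_B) with p_i = y_i·P.
Setting this equal to 0.00445 kPa^-1 and taking the physical root (0 < X < 1) gives X = 0.526.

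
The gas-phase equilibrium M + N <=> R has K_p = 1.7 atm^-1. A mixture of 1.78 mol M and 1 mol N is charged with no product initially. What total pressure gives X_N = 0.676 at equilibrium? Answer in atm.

Let X = conversion of N (basis 1 mol N); extent of reaction ξ = X.
Moles: n_M = 1.78 − X; n_N = 1 − X; n_R = X.
n_T = Σnᵢ = 2.78 − X.
K_p = p_R / (p_M p_N) with p_i = (n_i/n_T)·P.
At X = 0.676: the mole-fraction product g(X) = Π y_i^ν_i = 3.976. Since K_p = g(X)·P^{-1}, P = (g/K_p)^(1/1) = (3.976/1.7)^(1/1) = 2.34 atm.

P = 2.34 atm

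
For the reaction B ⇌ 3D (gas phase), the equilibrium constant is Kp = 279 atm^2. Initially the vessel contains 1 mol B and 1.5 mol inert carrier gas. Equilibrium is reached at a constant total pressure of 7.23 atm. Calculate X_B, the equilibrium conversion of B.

Basis: 1 mol B initially; let X = conversion of B. Extent ξ = X.
At extent ξ: n_B = 1 − X; n_D = 3X; n_I = 1.5 (inert).
Total moles n_T = 2.5 + 2X.
Mole fractions y_i = n_i/n_T; Kp = p_D^3 / (p_B) with p_i = y_i·P.
Substituting and setting equal to 279 atm^2 gives a polynomial in X; the root in (0,1) is X = 0.832.

X = 0.832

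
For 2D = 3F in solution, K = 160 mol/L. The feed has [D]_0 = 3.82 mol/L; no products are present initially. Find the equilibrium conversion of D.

X = 0.798

Let X = conversion of D; extent ξ = 3.82X/2 mol/L.
Concentrations: [D] = 3.82 − 3.82X; [F] = 5.73X.
K = [F]^3 / ([D]^2).
Setting equal to 160 and solving for X on (0,1) gives X = 0.798.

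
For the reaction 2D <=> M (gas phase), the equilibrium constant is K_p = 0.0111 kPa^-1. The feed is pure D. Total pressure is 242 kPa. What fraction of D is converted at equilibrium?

Let X = conversion of D (basis 1 mol D); extent of reaction ξ = 0.5X.
Species balance: n_D = 1 − X; n_M = 0.5X.
n_T = Σnᵢ = 1 − 0.5X.
Mole fractions y_i = n_i/n_T; K_p = p_M / (p_D^2) with p_i = y_i·P.
Substituting and setting equal to 0.0111 kPa^-1 gives a polynomial in X; the root in (0,1) is X = 0.708.

X = 0.708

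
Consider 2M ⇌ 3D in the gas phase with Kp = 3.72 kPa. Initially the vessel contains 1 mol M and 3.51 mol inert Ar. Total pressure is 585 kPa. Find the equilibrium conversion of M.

X = 0.180

Basis: 1 mol M initially; let X = conversion of M. Extent ξ = 0.5X.
At extent ξ: n_M = 1 − X; n_D = 1.5X; n_I = 3.51 (inert).
n_T = Σnᵢ = 4.51 + 0.5X.
y_i = n_i/n_T, p_i = y_i·P. Kp = p_D^3 / (p_M^2).
Setting this equal to 3.72 kPa and taking the physical root (0 < X < 1) gives X = 0.180.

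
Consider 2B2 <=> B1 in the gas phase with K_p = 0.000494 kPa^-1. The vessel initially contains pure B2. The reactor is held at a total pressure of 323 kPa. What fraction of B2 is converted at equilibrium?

Let X = conversion of B2 (basis 1 mol B2); extent of reaction ξ = 0.5X.
At extent ξ: n_B2 = 1 − X; n_B1 = 0.5X.
n_T = Σnᵢ = 1 − 0.5X.
y_i = n_i/n_T, p_i = y_i·P. K_p = p_B1 / (p_B2^2).
Substituting and setting equal to 0.000494 kPa^-1 gives a polynomial in X; the root in (0,1) is X = 0.219.

X = 0.219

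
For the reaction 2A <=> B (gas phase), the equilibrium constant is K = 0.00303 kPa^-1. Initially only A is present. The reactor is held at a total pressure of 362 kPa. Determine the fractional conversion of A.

Take 1 mol A as basis and let X be its fractional conversion, so ξ = 0.5X.
Species balance: n_A = 1 − X; n_B = 0.5X.
Summing: n_T = 1 − 0.5X.
With p_i = (n_i/n_T)P, K = p_B / (p_A^2).
This yields a degree-2 equation in X; solving on (0,1), X = 0.569.

X = 0.569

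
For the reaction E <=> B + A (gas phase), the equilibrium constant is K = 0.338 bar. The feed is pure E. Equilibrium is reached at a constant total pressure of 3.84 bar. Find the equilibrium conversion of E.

X = 0.284

Basis: 1 mol E initially; let X = conversion of E. Extent ξ = X.
Species balance: n_E = 1 − X; n_B = X; n_A = X.
Summing: n_T = 1 + X.
y_i = n_i/n_T, p_i = y_i·P. K = p_B p_A / (p_E).
Setting this equal to 0.338 bar and taking the physical root (0 < X < 1) gives X = 0.284.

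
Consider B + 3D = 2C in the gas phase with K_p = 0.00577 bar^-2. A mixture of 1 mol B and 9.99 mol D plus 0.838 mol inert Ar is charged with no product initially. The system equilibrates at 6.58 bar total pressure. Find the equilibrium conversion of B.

Take 1 mol B as basis and let X be its fractional conversion, so ξ = X.
Mole table: n_B = 1 − X; n_D = 9.99 − 3X; n_C = 2X; n_I = 0.838 (inert).
Total moles n_T = 11.8 − 2X.
y_i = n_i/n_T, p_i = y_i·P. K_p = p_C^2 / (p_B p_D^3).
Substituting and setting equal to 0.00577 bar^-2 gives a polynomial in X; the root in (0,1) is X = 0.437.

X = 0.437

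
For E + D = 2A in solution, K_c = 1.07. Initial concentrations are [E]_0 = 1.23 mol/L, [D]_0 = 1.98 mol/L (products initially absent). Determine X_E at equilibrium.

Let X = conversion of E; extent ξ = 1.23·X mol/L.
Concentrations: [E] = 1.23 − 1.23X; [D] = 1.98 − 1.23X; [A] = 2.46X.
K_c = [A]^2 / ([E] [D]).
Setting equal to 1.07 and solving for X on (0,1) gives X = 0.426.

X = 0.426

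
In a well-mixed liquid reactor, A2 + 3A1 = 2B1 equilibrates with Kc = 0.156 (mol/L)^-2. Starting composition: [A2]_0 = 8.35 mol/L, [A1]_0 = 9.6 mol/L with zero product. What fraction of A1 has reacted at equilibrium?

Let X = conversion of A1; extent ξ = 9.6X/3 mol/L.
Concentrations: [A2] = 8.35 − 3.2X; [A1] = 9.6 − 9.6X; [B1] = 6.4X.
Kc = [B1]^2 / ([A2] [A1]^3).
This equals 0.156 at X = 0.709 (the root in 0 < X < 1).

X = 0.709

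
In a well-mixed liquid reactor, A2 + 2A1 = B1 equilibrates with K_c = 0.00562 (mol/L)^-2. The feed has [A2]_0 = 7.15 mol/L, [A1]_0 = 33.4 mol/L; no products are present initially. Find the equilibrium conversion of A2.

X = 0.744

Let X = conversion of A2; extent ξ = 7.15·X mol/L.
Concentrations: [A2] = 7.15 − 7.15X; [A1] = 33.4 − 14.3X; [B1] = 7.15X.
K_c = [B1] / ([A2] [A1]^2).
Setting equal to 0.00562 and solving for X on (0,1) gives X = 0.744.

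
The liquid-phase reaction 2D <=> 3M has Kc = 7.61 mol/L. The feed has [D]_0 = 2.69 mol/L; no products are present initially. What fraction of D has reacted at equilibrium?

Let X = conversion of D; extent ξ = 2.69X/2 mol/L.
Concentrations: [D] = 2.69 − 2.69X; [M] = 4.04X.
Kc = [M]^3 / ([D]^2).
This equals 7.61 at X = 0.552 (the root in 0 < X < 1).

X = 0.552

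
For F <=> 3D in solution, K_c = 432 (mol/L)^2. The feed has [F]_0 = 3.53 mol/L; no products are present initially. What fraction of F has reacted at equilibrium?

X = 0.715

Let X = conversion of F; extent ξ = 3.53·X mol/L.
Concentrations: [F] = 3.53 − 3.53X; [D] = 10.6X.
K_c = [D]^3 / ([F]).
Setting equal to 432 and solving for X on (0,1) gives X = 0.715.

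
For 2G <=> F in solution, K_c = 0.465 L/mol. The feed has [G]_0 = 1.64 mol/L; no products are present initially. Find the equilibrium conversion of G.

Let X = conversion of G; extent ξ = 1.64X/2 mol/L.
Concentrations: [G] = 1.64 − 1.64X; [F] = 0.82X.
K_c = [F] / ([G]^2).
Solving K_c = 0.465 for X ∈ (0,1): X = 0.454.

X = 0.454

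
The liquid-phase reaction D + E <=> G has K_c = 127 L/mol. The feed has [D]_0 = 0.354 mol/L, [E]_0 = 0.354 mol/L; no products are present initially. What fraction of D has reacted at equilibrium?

X = 0.862

Let X = conversion of D; extent ξ = 0.354·X mol/L.
Concentrations: [D] = 0.354 − 0.354X; [E] = 0.354 − 0.354X; [G] = 0.354X.
K_c = [G] / ([D] [E]).
Setting equal to 127 and solving for X on (0,1) gives X = 0.862.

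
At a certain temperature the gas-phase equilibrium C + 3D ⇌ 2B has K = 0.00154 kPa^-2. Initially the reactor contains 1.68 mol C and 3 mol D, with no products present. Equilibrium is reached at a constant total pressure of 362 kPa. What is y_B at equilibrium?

y_B = 0.544

Let X = conversion of D (basis 3 mol D); extent of reaction ξ = X.
Moles: n_C = 1.68 − X; n_D = 3 − 3X; n_B = 2X.
n_T = Σnᵢ = 4.68 − 2X.
y_i = n_i/n_T, p_i = y_i·P. K = p_B^2 / (p_C p_D^3).
Substituting and setting equal to 0.00154 kPa^-2 gives a polynomial in X; the root in (0,1) is X = 0.825.
Then n_B = 1.65, n_T = 3.03, so y_B = 0.544.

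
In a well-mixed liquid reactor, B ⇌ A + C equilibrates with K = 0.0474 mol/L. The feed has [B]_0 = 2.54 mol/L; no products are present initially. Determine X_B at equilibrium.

X = 0.128

Let X = conversion of B; extent ξ = 2.54·X mol/L.
Concentrations: [B] = 2.54 − 2.54X; [A] = 2.54X; [C] = 2.54X.
K = [A] [C] / ([B]).
Solving K = 0.0474 for X ∈ (0,1): X = 0.128.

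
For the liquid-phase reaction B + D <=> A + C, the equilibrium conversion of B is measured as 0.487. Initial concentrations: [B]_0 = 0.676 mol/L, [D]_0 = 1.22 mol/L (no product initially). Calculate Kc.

Let X = conversion of B.
Concentrations: [B] = 0.676 − 0.676X; [D] = 1.22 − 0.676X; [A] = 0.676X; [C] = 0.676X.
At X = 0.487: [B] = 0.347, [D] = 0.891, [A] = 0.329, [C] = 0.329.
Kc = [A] [C] / ([B] [D]) = 0.351.

Kc = 0.351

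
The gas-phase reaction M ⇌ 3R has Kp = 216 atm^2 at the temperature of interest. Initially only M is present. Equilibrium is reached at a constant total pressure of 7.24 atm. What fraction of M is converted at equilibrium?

X = 0.655

Basis: 1 mol M initially; let X = conversion of M. Extent ξ = X.
Species balance: n_M = 1 − X; n_R = 3X.
Summing: n_T = 1 + 2X.
Mole fractions y_i = n_i/n_T; Kp = p_R^3 / (p_M) with p_i = y_i·P.
This yields a degree-3 equation in X; solving on (0,1), X = 0.655.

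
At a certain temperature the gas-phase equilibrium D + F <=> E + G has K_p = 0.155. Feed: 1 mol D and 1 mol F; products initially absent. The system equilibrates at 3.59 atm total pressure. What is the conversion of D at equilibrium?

X = 0.282

Let X = conversion of D (basis 1 mol D); extent of reaction ξ = X.
Moles: n_D = 1 − X; n_F = 1 − X; n_E = X; n_G = X.
Total moles n_T = 2 (Δν = 0, constant).
With p_i = (n_i/n_T)P, K_p = p_E p_G / (p_D p_F).
Equating to 0.155 and solving on 0 < X < 1: X = 0.282.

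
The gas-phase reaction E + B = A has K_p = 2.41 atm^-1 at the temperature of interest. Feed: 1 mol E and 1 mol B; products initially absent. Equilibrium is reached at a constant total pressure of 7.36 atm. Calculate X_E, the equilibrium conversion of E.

X = 0.769

Basis: 1 mol E initially; let X = conversion of E. Extent ξ = X.
Species balance: n_E = 1 − X; n_B = 1 − X; n_A = X.
Summing: n_T = 2 − X.
y_i = n_i/n_T, p_i = y_i·P. K_p = p_A / (p_E p_B).
Substituting and setting equal to 2.41 atm^-1 gives a polynomial in X; the root in (0,1) is X = 0.769.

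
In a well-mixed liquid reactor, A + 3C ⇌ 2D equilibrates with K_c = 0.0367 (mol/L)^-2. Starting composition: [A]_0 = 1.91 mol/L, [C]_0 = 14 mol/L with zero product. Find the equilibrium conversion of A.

Let X = conversion of A; extent ξ = 1.91·X mol/L.
Concentrations: [A] = 1.91 − 1.91X; [C] = 14 − 5.73X; [D] = 3.82X.
K_c = [D]^2 / ([A] [C]^3).
Setting equal to 0.0367 and solving for X on (0,1) gives X = 0.823.

X = 0.823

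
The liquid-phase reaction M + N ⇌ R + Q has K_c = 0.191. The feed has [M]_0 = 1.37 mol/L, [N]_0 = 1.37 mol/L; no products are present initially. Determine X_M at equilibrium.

X = 0.304

Let X = conversion of M; extent ξ = 1.37·X mol/L.
Concentrations: [M] = 1.37 − 1.37X; [N] = 1.37 − 1.37X; [R] = 1.37X; [Q] = 1.37X.
K_c = [R] [Q] / ([M] [N]).
This equals 0.191 at X = 0.304 (the root in 0 < X < 1).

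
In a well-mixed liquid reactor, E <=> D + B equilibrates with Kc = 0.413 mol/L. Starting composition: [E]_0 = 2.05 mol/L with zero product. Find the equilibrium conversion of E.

Let X = conversion of E; extent ξ = 2.05·X mol/L.
Concentrations: [E] = 2.05 − 2.05X; [D] = 2.05X; [B] = 2.05X.
Kc = [D] [B] / ([E]).
Equating to 0.413 mol/L: the physical root is X = 0.359.

X = 0.359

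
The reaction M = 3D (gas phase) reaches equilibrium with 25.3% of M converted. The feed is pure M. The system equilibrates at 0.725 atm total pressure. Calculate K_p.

K_p = 0.136 atm^2

Take 1 mol M as basis and let X be its fractional conversion, so ξ = X.
At extent ξ: n_M = 1 − X; n_D = 3X.
Summing: n_T = 1 + 2X.
At X = 0.253: n_M = 0.747, n_D = 0.759, n_T = 1.51.
p_i = (n_i/n_T)·P. K_p = p_D^3 / (p_M) = 0.136 atm^2.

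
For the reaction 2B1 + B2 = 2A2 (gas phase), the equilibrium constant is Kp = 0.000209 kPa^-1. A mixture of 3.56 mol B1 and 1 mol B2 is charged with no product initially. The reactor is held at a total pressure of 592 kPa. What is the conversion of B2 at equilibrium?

X = 0.230

Let X = conversion of B2 (basis 1 mol B2); extent of reaction ξ = X.
At extent ξ: n_B1 = 3.56 − 2X; n_B2 = 1 − X; n_A2 = 2X.
Summing: n_T = 4.56 − X.
y_i = n_i/n_T, p_i = y_i·P. Kp = p_A2^2 / (p_B1^2 p_B2).
Equating to 0.000209 kPa^-1 and solving on 0 < X < 1: X = 0.230.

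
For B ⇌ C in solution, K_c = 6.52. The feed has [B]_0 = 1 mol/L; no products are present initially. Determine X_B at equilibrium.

Let X = conversion of B; extent ξ = 1·X mol/L.
Concentrations: [B] = 1 − 1X; [C] = 1X.
K_c = [C] / ([B]).
Setting equal to 6.52 and solving for X on (0,1) gives X = 0.867.

X = 0.867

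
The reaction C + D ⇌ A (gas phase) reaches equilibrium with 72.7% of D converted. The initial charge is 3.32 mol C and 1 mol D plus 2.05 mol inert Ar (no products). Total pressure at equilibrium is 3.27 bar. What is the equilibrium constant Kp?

Kp = 1.77 bar^-1

Take 1 mol D as basis and let X be its fractional conversion, so ξ = X.
Mole table: n_C = 3.32 − X; n_D = 1 − X; n_A = X; n_I = 2.05 (inert).
Total moles n_T = 6.37 − X.
At X = 0.727: n_C = 2.59, n_D = 0.273, n_A = 0.727, n_T = 5.64.
p_i = (n_i/n_T)·P. Kp = p_A / (p_C p_D) = 1.77 bar^-1.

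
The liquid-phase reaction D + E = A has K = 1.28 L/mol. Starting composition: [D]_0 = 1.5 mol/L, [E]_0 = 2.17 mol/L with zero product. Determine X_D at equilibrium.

Let X = conversion of D; extent ξ = 1.5·X mol/L.
Concentrations: [D] = 1.5 − 1.5X; [E] = 2.17 − 1.5X; [A] = 1.5X.
K = [A] / ([D] [E]).
Setting equal to 1.28 and solving for X on (0,1) gives X = 0.615.

X = 0.615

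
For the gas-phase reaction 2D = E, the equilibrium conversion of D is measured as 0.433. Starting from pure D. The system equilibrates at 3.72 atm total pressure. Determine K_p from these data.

K_p = 0.142 atm^-1

Take 1 mol D as basis and let X be its fractional conversion, so ξ = 0.5X.
Mole table: n_D = 1 − X; n_E = 0.5X.
Summing: n_T = 1 − 0.5X.
At X = 0.433: n_D = 0.567, n_E = 0.216, n_T = 0.783.
p_i = (n_i/n_T)·P. K_p = p_E / (p_D^2) = 0.142 atm^-1.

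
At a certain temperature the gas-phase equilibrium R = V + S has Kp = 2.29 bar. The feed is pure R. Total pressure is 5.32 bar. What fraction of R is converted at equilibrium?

X = 0.549

Basis: 1 mol R initially; let X = conversion of R. Extent ξ = X.
Species balance: n_R = 1 − X; n_V = X; n_S = X.
n_T = Σnᵢ = 1 + X.
Mole fractions y_i = n_i/n_T; Kp = p_V p_S / (p_R) with p_i = y_i·P.
Setting this equal to 2.29 bar and taking the physical root (0 < X < 1) gives X = 0.549.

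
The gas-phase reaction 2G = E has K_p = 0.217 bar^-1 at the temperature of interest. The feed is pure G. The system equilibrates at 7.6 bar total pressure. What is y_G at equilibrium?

y_G = 0.532

Let X = conversion of G (basis 1 mol G); extent of reaction ξ = 0.5X.
Moles: n_G = 1 − X; n_E = 0.5X.
Summing: n_T = 1 − 0.5X.
y_i = n_i/n_T, p_i = y_i·P. K_p = p_E / (p_G^2).
Substituting and setting equal to 0.217 bar^-1 gives a polynomial in X; the root in (0,1) is X = 0.637.
Then n_G = 0.363, n_T = 0.681, so y_G = 0.532.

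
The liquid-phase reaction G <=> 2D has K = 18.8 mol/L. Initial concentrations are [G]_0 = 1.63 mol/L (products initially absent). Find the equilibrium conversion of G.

Let X = conversion of G; extent ξ = 1.63·X mol/L.
Concentrations: [G] = 1.63 − 1.63X; [D] = 3.26X.
K = [D]^2 / ([G]).
Setting equal to 18.8 and solving for X on (0,1) gives X = 0.786.

X = 0.786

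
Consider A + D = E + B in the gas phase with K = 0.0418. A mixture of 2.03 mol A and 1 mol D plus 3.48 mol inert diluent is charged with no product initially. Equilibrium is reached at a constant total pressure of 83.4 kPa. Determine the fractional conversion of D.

Take 1 mol D as basis and let X be its fractional conversion, so ξ = X.
Moles: n_A = 2.03 − X; n_D = 1 − X; n_E = X; n_B = X; n_I = 3.48 (inert).
Total moles n_T = 6.51 (Δν = 0, constant).
With p_i = (n_i/n_T)P, K = p_E p_B / (p_A p_D).
Setting this equal to 0.0418 and taking the physical root (0 < X < 1) gives X = 0.239.

X = 0.239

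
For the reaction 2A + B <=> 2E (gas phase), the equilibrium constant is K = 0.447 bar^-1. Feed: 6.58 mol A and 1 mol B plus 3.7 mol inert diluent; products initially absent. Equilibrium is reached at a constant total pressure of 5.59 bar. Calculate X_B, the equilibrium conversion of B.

X = 0.696

Take 1 mol B as basis and let X be its fractional conversion, so ξ = X.
Species balance: n_A = 6.58 − 2X; n_B = 1 − X; n_E = 2X; n_I = 3.7 (inert).
Summing: n_T = 11.3 − X.
y_i = n_i/n_T, p_i = y_i·P. K = p_E^2 / (p_A^2 p_B).
This yields a degree-3 equation in X; solving on (0,1), X = 0.696.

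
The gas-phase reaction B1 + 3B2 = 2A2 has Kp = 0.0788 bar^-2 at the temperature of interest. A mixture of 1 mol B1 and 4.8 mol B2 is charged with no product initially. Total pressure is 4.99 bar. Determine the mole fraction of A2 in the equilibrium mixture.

Basis: 1 mol B1 initially; let X = conversion of B1. Extent ξ = X.
Species balance: n_B1 = 1 − X; n_B2 = 4.8 − 3X; n_A2 = 2X.
Summing: n_T = 5.8 − 2X.
Mole fractions y_i = n_i/n_T; Kp = p_A2^2 / (p_B1 p_B2^3) with p_i = y_i·P.
Substituting and setting equal to 0.0788 bar^-2 gives a polynomial in X; the root in (0,1) is X = 0.554.
Then n_A2 = 1.11, n_T = 4.69, so y_A2 = 0.236.

y_A2 = 0.236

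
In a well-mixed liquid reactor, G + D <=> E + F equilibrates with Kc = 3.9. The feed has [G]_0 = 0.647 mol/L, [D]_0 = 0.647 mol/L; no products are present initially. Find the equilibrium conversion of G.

X = 0.664

Let X = conversion of G; extent ξ = 0.647·X mol/L.
Concentrations: [G] = 0.647 − 0.647X; [D] = 0.647 − 0.647X; [E] = 0.647X; [F] = 0.647X.
Kc = [E] [F] / ([G] [D]).
Solving Kc = 3.9 for X ∈ (0,1): X = 0.664.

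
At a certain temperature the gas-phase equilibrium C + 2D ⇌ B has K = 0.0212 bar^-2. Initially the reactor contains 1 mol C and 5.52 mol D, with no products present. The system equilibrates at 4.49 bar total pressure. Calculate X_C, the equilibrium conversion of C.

Basis: 1 mol C initially; let X = conversion of C. Extent ξ = X.
Species balance: n_C = 1 − X; n_D = 5.52 − 2X; n_B = X.
Total moles n_T = 6.52 − 2X.
With p_i = (n_i/n_T)P, K = p_B / (p_C p_D^2).
Equating to 0.0212 bar^-2 and solving on 0 < X < 1: X = 0.230.

X = 0.230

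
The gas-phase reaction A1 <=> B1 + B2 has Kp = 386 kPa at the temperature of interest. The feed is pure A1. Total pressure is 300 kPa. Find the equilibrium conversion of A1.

Let X = conversion of A1 (basis 1 mol A1); extent of reaction ξ = X.
Moles: n_A1 = 1 − X; n_B1 = X; n_B2 = X.
n_T = Σnᵢ = 1 + X.
y_i = n_i/n_T, p_i = y_i·P. Kp = p_B1 p_B2 / (p_A1).
Substituting and setting equal to 386 kPa gives a polynomial in X; the root in (0,1) is X = 0.750.

X = 0.750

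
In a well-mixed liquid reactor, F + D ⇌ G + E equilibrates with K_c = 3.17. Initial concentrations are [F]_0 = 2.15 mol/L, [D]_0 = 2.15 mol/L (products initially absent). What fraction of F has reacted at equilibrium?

X = 0.640

Let X = conversion of F; extent ξ = 2.15·X mol/L.
Concentrations: [F] = 2.15 − 2.15X; [D] = 2.15 − 2.15X; [G] = 2.15X; [E] = 2.15X.
K_c = [G] [E] / ([F] [D]).
This equals 3.17 at X = 0.640 (the root in 0 < X < 1).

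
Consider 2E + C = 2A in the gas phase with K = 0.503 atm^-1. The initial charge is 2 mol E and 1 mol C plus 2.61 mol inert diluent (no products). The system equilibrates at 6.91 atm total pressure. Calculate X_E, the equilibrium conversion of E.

Basis: 2 mol E initially; let X = conversion of E. Extent ξ = X.
Mole table: n_E = 2 − 2X; n_C = 1 − X; n_A = 2X; n_I = 2.61 (inert).
Summing: n_T = 5.61 − X.
With p_i = (n_i/n_T)P, K = p_A^2 / (p_E^2 p_C).
Substituting and setting equal to 0.503 atm^-1 gives a polynomial in X; the root in (0,1) is X = 0.389.

X = 0.389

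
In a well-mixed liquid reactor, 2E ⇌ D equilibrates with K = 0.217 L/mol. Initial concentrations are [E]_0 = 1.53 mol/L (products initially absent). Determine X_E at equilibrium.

X = 0.313

Let X = conversion of E; extent ξ = 1.53X/2 mol/L.
Concentrations: [E] = 1.53 − 1.53X; [D] = 0.765X.
K = [D] / ([E]^2).
Setting equal to 0.217 and solving for X on (0,1) gives X = 0.313.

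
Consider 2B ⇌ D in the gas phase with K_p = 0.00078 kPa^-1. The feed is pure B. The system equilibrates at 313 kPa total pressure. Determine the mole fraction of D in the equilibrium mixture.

Take 1 mol B as basis and let X be its fractional conversion, so ξ = 0.5X.
Moles: n_B = 1 − X; n_D = 0.5X.
Total moles n_T = 1 − 0.5X.
With p_i = (n_i/n_T)P, K_p = p_D / (p_B^2).
Substituting and setting equal to 0.00078 kPa^-1 gives a polynomial in X; the root in (0,1) is X = 0.289.
Then n_D = 0.144, n_T = 0.856, so y_D = 0.169.

y_D = 0.169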